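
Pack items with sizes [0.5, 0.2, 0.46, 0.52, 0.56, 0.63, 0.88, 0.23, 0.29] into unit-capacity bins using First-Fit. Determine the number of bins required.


Place items sequentially using First-Fit:
  Item 0.5 -> new Bin 1
  Item 0.2 -> Bin 1 (now 0.7)
  Item 0.46 -> new Bin 2
  Item 0.52 -> Bin 2 (now 0.98)
  Item 0.56 -> new Bin 3
  Item 0.63 -> new Bin 4
  Item 0.88 -> new Bin 5
  Item 0.23 -> Bin 1 (now 0.93)
  Item 0.29 -> Bin 3 (now 0.85)
Total bins used = 5

5


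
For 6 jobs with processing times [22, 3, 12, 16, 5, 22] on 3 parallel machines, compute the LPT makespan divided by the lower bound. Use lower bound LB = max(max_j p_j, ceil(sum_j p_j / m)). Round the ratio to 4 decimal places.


LPT order: [22, 22, 16, 12, 5, 3]
Machine loads after assignment: [27, 25, 28]
LPT makespan = 28
Lower bound = max(max_job, ceil(total/3)) = max(22, 27) = 27
Ratio = 28 / 27 = 1.037

1.037


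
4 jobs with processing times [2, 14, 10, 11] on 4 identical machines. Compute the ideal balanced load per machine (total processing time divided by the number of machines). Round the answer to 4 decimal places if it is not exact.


Total processing time = 2 + 14 + 10 + 11 = 37
Number of machines = 4
Ideal balanced load = 37 / 4 = 9.25

9.25


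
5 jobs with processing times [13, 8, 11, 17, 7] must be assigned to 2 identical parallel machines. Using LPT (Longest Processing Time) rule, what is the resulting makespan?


Sort jobs in decreasing order (LPT): [17, 13, 11, 8, 7]
Assign each job to the least loaded machine:
  Machine 1: jobs [17, 8], load = 25
  Machine 2: jobs [13, 11, 7], load = 31
Makespan = max load = 31

31


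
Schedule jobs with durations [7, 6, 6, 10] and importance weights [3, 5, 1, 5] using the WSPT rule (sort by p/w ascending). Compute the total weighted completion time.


Compute p/w ratios and sort ascending (WSPT): [(6, 5), (10, 5), (7, 3), (6, 1)]
Compute weighted completion times:
  Job (p=6,w=5): C=6, w*C=5*6=30
  Job (p=10,w=5): C=16, w*C=5*16=80
  Job (p=7,w=3): C=23, w*C=3*23=69
  Job (p=6,w=1): C=29, w*C=1*29=29
Total weighted completion time = 208

208


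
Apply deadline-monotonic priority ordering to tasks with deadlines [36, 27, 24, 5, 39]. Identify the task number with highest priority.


Sort tasks by relative deadline (ascending):
  Task 4: deadline = 5
  Task 3: deadline = 24
  Task 2: deadline = 27
  Task 1: deadline = 36
  Task 5: deadline = 39
Priority order (highest first): [4, 3, 2, 1, 5]
Highest priority task = 4

4


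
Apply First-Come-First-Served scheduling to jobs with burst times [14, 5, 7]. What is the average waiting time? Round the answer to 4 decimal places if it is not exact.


FCFS order (as given): [14, 5, 7]
Waiting times:
  Job 1: wait = 0
  Job 2: wait = 14
  Job 3: wait = 19
Sum of waiting times = 33
Average waiting time = 33/3 = 11.0

11.0


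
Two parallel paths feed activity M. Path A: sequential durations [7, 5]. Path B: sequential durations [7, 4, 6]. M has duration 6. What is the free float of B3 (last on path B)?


ES(B3) = sum of predecessors on chain B = 11
EF(B3) = ES + duration = 11 + 6 = 17
Successor of B3 is M. ES(M) = max(sum(A), sum(B)) = max(12, 17) = 17
Free float = ES(successor) - EF(current) = 17 - 17 = 0

0


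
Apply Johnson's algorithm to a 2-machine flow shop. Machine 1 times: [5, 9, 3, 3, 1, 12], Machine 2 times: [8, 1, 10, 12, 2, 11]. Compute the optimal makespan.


Apply Johnson's rule:
  Group 1 (a <= b): [(5, 1, 2), (3, 3, 10), (4, 3, 12), (1, 5, 8)]
  Group 2 (a > b): [(6, 12, 11), (2, 9, 1)]
Optimal job order: [5, 3, 4, 1, 6, 2]
Schedule:
  Job 5: M1 done at 1, M2 done at 3
  Job 3: M1 done at 4, M2 done at 14
  Job 4: M1 done at 7, M2 done at 26
  Job 1: M1 done at 12, M2 done at 34
  Job 6: M1 done at 24, M2 done at 45
  Job 2: M1 done at 33, M2 done at 46
Makespan = 46

46


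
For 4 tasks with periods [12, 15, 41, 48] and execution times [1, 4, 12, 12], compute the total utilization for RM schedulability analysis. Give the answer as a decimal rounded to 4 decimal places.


Compute individual utilizations (exact fractions):
  Task 1: C/T = 1/12 (approx. 0.0833)
  Task 2: C/T = 4/15 (approx. 0.2667)
  Task 3: C/T = 12/41 (approx. 0.2927)
  Task 4: C/T = 12/48 = 1/4 (approx. 0.25)
Total utilization U = 1/12 + 4/15 + 12/41 + 1/4 = 183/205
Rounded to 4 decimal places: U = 0.8927
RM (Liu & Layland) bound for 4 tasks = 0.756828; compare with U = 183/205 (approx. 0.892683)
bound < U <= 1, so the RM sufficient condition is not met (inconclusive; an exact test such as response-time analysis is needed).

0.8927


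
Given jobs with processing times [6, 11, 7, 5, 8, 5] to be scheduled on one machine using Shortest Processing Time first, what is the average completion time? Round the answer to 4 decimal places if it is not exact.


Sort jobs by processing time (SPT order): [5, 5, 6, 7, 8, 11]
Compute completion times sequentially:
  Job 1: processing = 5, completes at 5
  Job 2: processing = 5, completes at 10
  Job 3: processing = 6, completes at 16
  Job 4: processing = 7, completes at 23
  Job 5: processing = 8, completes at 31
  Job 6: processing = 11, completes at 42
Sum of completion times = 127
Average completion time = 127/6 = 21.1667

21.1667


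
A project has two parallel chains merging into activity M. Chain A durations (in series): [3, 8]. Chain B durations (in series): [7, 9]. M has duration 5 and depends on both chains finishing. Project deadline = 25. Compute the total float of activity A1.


Forward pass: ES(A1) = sum of predecessors on chain A = 0
EF = ES + duration = 0 + 3 = 3
Backward pass: LF(M) = deadline = 25; LS(M) = 25 - 5 = 20
LF(A1) = LS(M) - sum(successors on chain A) = 20 - 8 = 12
LS = LF - duration = 12 - 3 = 9
Total float = LS - ES = 9 - 0 = 9

9


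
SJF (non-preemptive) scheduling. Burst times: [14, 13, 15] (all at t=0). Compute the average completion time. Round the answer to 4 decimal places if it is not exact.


SJF order (ascending): [13, 14, 15]
Completion times:
  Job 1: burst=13, C=13
  Job 2: burst=14, C=27
  Job 3: burst=15, C=42
Average completion = 82/3 = 27.3333

27.3333


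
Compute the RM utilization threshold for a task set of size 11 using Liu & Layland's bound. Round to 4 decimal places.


Compute 2^(1/11) = 1.0650410894
Subtract 1: 1.0650410894 - 1 = 0.0650410894
Multiply by n: 11 * 0.0650410894 = 0.7154519834
Round to 4 dp: 0.7155

0.7155


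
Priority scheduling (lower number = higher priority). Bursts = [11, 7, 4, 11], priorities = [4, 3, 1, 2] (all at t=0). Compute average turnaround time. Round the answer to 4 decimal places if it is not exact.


Sort by priority (ascending = highest first):
Order: [(1, 4), (2, 11), (3, 7), (4, 11)]
Completion times:
  Priority 1, burst=4, C=4
  Priority 2, burst=11, C=15
  Priority 3, burst=7, C=22
  Priority 4, burst=11, C=33
Average turnaround = 74/4 = 18.5

18.5


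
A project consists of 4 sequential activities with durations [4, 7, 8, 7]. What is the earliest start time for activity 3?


Activity 3 starts after activities 1 through 2 complete.
Predecessor durations: [4, 7]
ES = 4 + 7 = 11

11


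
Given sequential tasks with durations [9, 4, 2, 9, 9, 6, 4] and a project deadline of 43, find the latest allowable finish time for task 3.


LF(activity 3) = deadline - sum of successor durations
Successors: activities 4 through 7 with durations [9, 9, 6, 4]
Sum of successor durations = 28
LF = 43 - 28 = 15

15


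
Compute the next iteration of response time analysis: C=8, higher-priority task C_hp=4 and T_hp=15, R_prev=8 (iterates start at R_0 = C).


R_next = C + ceil(R_prev / T_hp) * C_hp
ceil(8 / 15) = ceil(0.5333) = 1
Interference = 1 * 4 = 4
R_next = 8 + 4 = 12

12


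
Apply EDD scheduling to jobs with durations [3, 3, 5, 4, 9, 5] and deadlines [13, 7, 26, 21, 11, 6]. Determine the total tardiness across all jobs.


Sort by due date (EDD order): [(5, 6), (3, 7), (9, 11), (3, 13), (4, 21), (5, 26)]
Compute completion times and tardiness:
  Job 1: p=5, d=6, C=5, tardiness=max(0,5-6)=0
  Job 2: p=3, d=7, C=8, tardiness=max(0,8-7)=1
  Job 3: p=9, d=11, C=17, tardiness=max(0,17-11)=6
  Job 4: p=3, d=13, C=20, tardiness=max(0,20-13)=7
  Job 5: p=4, d=21, C=24, tardiness=max(0,24-21)=3
  Job 6: p=5, d=26, C=29, tardiness=max(0,29-26)=3
Total tardiness = 20

20


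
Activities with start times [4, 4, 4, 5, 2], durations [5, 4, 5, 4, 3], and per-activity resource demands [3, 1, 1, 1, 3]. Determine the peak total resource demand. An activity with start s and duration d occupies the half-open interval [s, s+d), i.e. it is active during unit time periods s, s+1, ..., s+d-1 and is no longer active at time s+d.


Each activity i is active on [start_i, start_i + duration_i).
Compute total resource usage per time slot:
  t=0: active resources = [], total = 0
  t=1: active resources = [], total = 0
  t=2: active resources = [3], total = 3
  t=3: active resources = [3], total = 3
  t=4: active resources = [3, 1, 1, 3], total = 8
  t=5: active resources = [3, 1, 1, 1], total = 6
  t=6: active resources = [3, 1, 1, 1], total = 6
  t=7: active resources = [3, 1, 1, 1], total = 6
  t=8: active resources = [3, 1, 1], total = 5
Peak resource demand = 8

8


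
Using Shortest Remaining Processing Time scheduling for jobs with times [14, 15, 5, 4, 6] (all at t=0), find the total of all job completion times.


Since all jobs arrive at t=0, SRPT equals SPT ordering.
SPT order: [4, 5, 6, 14, 15]
Completion times:
  Job 1: p=4, C=4
  Job 2: p=5, C=9
  Job 3: p=6, C=15
  Job 4: p=14, C=29
  Job 5: p=15, C=44
Total completion time = 4 + 9 + 15 + 29 + 44 = 101

101


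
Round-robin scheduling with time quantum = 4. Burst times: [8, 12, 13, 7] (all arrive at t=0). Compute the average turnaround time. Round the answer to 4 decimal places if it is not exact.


Time quantum = 4
Execution trace:
  J1 runs 4 units, time = 4
  J2 runs 4 units, time = 8
  J3 runs 4 units, time = 12
  J4 runs 4 units, time = 16
  J1 runs 4 units, time = 20
  J2 runs 4 units, time = 24
  J3 runs 4 units, time = 28
  J4 runs 3 units, time = 31
  J2 runs 4 units, time = 35
  J3 runs 4 units, time = 39
  J3 runs 1 units, time = 40
Finish times: [20, 35, 40, 31]
Average turnaround = 126/4 = 31.5

31.5


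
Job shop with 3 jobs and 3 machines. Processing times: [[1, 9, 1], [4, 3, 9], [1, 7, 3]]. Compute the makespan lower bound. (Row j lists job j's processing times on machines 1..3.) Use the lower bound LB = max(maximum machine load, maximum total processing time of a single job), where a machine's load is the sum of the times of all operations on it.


Machine loads:
  Machine 1: 1 + 4 + 1 = 6
  Machine 2: 9 + 3 + 7 = 19
  Machine 3: 1 + 9 + 3 = 13
Max machine load = 19
Job totals:
  Job 1: 11
  Job 2: 16
  Job 3: 11
Max job total = 16
Lower bound = max(19, 16) = 19

19


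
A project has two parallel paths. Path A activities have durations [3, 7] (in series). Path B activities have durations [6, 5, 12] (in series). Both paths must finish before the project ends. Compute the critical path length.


Path A total = 3 + 7 = 10
Path B total = 6 + 5 + 12 = 23
Critical path = longest path = max(10, 23) = 23

23


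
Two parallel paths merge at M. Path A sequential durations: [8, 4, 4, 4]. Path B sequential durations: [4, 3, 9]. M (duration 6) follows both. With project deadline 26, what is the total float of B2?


Forward pass: ES(B2) = sum of predecessors on chain B = 4
EF = ES + duration = 4 + 3 = 7
Backward pass: LF(M) = deadline = 26; LS(M) = 26 - 6 = 20
LF(B2) = LS(M) - sum(successors on chain B) = 20 - 9 = 11
LS = LF - duration = 11 - 3 = 8
Total float = LS - ES = 8 - 4 = 4

4


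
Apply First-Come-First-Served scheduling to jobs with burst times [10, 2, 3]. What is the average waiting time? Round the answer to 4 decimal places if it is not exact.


FCFS order (as given): [10, 2, 3]
Waiting times:
  Job 1: wait = 0
  Job 2: wait = 10
  Job 3: wait = 12
Sum of waiting times = 22
Average waiting time = 22/3 = 7.3333

7.3333


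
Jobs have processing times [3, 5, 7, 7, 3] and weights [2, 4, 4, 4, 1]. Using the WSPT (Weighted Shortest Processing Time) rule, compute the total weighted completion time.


Compute p/w ratios and sort ascending (WSPT): [(5, 4), (3, 2), (7, 4), (7, 4), (3, 1)]
Compute weighted completion times:
  Job (p=5,w=4): C=5, w*C=4*5=20
  Job (p=3,w=2): C=8, w*C=2*8=16
  Job (p=7,w=4): C=15, w*C=4*15=60
  Job (p=7,w=4): C=22, w*C=4*22=88
  Job (p=3,w=1): C=25, w*C=1*25=25
Total weighted completion time = 209

209


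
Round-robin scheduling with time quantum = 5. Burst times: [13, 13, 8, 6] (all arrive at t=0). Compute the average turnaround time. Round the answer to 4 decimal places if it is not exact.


Time quantum = 5
Execution trace:
  J1 runs 5 units, time = 5
  J2 runs 5 units, time = 10
  J3 runs 5 units, time = 15
  J4 runs 5 units, time = 20
  J1 runs 5 units, time = 25
  J2 runs 5 units, time = 30
  J3 runs 3 units, time = 33
  J4 runs 1 units, time = 34
  J1 runs 3 units, time = 37
  J2 runs 3 units, time = 40
Finish times: [37, 40, 33, 34]
Average turnaround = 144/4 = 36.0

36.0


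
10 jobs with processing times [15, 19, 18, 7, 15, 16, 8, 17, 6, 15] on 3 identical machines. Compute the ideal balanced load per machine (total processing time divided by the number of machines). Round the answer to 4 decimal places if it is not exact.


Total processing time = 15 + 19 + 18 + 7 + 15 + 16 + 8 + 17 + 6 + 15 = 136
Number of machines = 3
Ideal balanced load = 136 / 3 = 45.3333

45.3333


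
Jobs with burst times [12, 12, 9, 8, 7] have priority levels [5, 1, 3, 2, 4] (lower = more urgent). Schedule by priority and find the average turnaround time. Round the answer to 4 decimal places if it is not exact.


Sort by priority (ascending = highest first):
Order: [(1, 12), (2, 8), (3, 9), (4, 7), (5, 12)]
Completion times:
  Priority 1, burst=12, C=12
  Priority 2, burst=8, C=20
  Priority 3, burst=9, C=29
  Priority 4, burst=7, C=36
  Priority 5, burst=12, C=48
Average turnaround = 145/5 = 29.0

29.0


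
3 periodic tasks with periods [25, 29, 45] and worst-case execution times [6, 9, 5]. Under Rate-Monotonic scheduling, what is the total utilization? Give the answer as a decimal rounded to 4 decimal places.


Compute individual utilizations (exact fractions):
  Task 1: C/T = 6/25 (approx. 0.24)
  Task 2: C/T = 9/29 (approx. 0.3103)
  Task 3: C/T = 5/45 = 1/9 (approx. 0.1111)
Total utilization U = 6/25 + 9/29 + 1/9 = 4316/6525
Rounded to 4 decimal places: U = 0.6615
RM (Liu & Layland) bound for 3 tasks = 0.779763; compare with U = 4316/6525 (approx. 0.661456)
U <= bound, so schedulable by RM sufficient condition.

0.6615


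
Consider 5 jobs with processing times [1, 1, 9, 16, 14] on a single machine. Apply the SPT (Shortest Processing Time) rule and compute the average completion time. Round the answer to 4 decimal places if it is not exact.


Sort jobs by processing time (SPT order): [1, 1, 9, 14, 16]
Compute completion times sequentially:
  Job 1: processing = 1, completes at 1
  Job 2: processing = 1, completes at 2
  Job 3: processing = 9, completes at 11
  Job 4: processing = 14, completes at 25
  Job 5: processing = 16, completes at 41
Sum of completion times = 80
Average completion time = 80/5 = 16.0

16.0


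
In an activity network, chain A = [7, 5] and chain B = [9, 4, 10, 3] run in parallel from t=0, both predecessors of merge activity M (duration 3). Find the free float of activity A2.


ES(A2) = sum of predecessors on chain A = 7
EF(A2) = ES + duration = 7 + 5 = 12
Successor of A2 is M. ES(M) = max(sum(A), sum(B)) = max(12, 26) = 26
Free float = ES(successor) - EF(current) = 26 - 12 = 14

14


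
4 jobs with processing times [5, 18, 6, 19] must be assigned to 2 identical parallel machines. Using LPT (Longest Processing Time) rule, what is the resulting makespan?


Sort jobs in decreasing order (LPT): [19, 18, 6, 5]
Assign each job to the least loaded machine:
  Machine 1: jobs [19, 5], load = 24
  Machine 2: jobs [18, 6], load = 24
Makespan = max load = 24

24


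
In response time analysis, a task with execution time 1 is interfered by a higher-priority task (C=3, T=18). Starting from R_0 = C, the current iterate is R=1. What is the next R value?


R_next = C + ceil(R_prev / T_hp) * C_hp
ceil(1 / 18) = ceil(0.0556) = 1
Interference = 1 * 3 = 3
R_next = 1 + 3 = 4

4


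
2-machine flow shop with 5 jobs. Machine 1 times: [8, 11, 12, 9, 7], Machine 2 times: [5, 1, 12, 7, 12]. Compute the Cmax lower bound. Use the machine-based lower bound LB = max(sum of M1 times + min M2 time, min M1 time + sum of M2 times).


LB1 = sum(M1 times) + min(M2 times) = 47 + 1 = 48
LB2 = min(M1 times) + sum(M2 times) = 7 + 37 = 44
Lower bound = max(LB1, LB2) = max(48, 44) = 48

48


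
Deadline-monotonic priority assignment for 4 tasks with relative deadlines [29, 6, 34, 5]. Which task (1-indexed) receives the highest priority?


Sort tasks by relative deadline (ascending):
  Task 4: deadline = 5
  Task 2: deadline = 6
  Task 1: deadline = 29
  Task 3: deadline = 34
Priority order (highest first): [4, 2, 1, 3]
Highest priority task = 4

4


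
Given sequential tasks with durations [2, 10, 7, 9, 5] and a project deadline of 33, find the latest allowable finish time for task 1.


LF(activity 1) = deadline - sum of successor durations
Successors: activities 2 through 5 with durations [10, 7, 9, 5]
Sum of successor durations = 31
LF = 33 - 31 = 2

2


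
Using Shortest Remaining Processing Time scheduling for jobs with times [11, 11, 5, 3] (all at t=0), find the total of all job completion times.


Since all jobs arrive at t=0, SRPT equals SPT ordering.
SPT order: [3, 5, 11, 11]
Completion times:
  Job 1: p=3, C=3
  Job 2: p=5, C=8
  Job 3: p=11, C=19
  Job 4: p=11, C=30
Total completion time = 3 + 8 + 19 + 30 = 60

60


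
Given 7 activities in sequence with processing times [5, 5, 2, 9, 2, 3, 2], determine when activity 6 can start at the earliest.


Activity 6 starts after activities 1 through 5 complete.
Predecessor durations: [5, 5, 2, 9, 2]
ES = 5 + 5 + 2 + 9 + 2 = 23

23


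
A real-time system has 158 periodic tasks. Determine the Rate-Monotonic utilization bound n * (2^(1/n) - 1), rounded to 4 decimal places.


Compute 2^(1/158) = 1.0043966445
Subtract 1: 1.0043966445 - 1 = 0.0043966445
Multiply by n: 158 * 0.0043966445 = 0.6946698310
Round to 4 dp: 0.6947

0.6947


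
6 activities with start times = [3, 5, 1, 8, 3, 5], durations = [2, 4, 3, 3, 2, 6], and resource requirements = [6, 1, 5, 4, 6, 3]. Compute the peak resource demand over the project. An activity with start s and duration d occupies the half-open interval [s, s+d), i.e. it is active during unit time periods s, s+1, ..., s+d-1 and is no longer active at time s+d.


Each activity i is active on [start_i, start_i + duration_i).
Compute total resource usage per time slot:
  t=0: active resources = [], total = 0
  t=1: active resources = [5], total = 5
  t=2: active resources = [5], total = 5
  t=3: active resources = [6, 5, 6], total = 17
  t=4: active resources = [6, 6], total = 12
  t=5: active resources = [1, 3], total = 4
  t=6: active resources = [1, 3], total = 4
  t=7: active resources = [1, 3], total = 4
  t=8: active resources = [1, 4, 3], total = 8
  t=9: active resources = [4, 3], total = 7
  t=10: active resources = [4, 3], total = 7
Peak resource demand = 17

17


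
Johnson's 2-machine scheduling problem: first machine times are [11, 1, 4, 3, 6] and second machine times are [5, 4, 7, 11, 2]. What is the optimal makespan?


Apply Johnson's rule:
  Group 1 (a <= b): [(2, 1, 4), (4, 3, 11), (3, 4, 7)]
  Group 2 (a > b): [(1, 11, 5), (5, 6, 2)]
Optimal job order: [2, 4, 3, 1, 5]
Schedule:
  Job 2: M1 done at 1, M2 done at 5
  Job 4: M1 done at 4, M2 done at 16
  Job 3: M1 done at 8, M2 done at 23
  Job 1: M1 done at 19, M2 done at 28
  Job 5: M1 done at 25, M2 done at 30
Makespan = 30

30


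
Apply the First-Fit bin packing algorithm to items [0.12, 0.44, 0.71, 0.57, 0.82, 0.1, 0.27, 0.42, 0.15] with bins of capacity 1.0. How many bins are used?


Place items sequentially using First-Fit:
  Item 0.12 -> new Bin 1
  Item 0.44 -> Bin 1 (now 0.56)
  Item 0.71 -> new Bin 2
  Item 0.57 -> new Bin 3
  Item 0.82 -> new Bin 4
  Item 0.1 -> Bin 1 (now 0.66)
  Item 0.27 -> Bin 1 (now 0.93)
  Item 0.42 -> Bin 3 (now 0.99)
  Item 0.15 -> Bin 2 (now 0.86)
Total bins used = 4

4


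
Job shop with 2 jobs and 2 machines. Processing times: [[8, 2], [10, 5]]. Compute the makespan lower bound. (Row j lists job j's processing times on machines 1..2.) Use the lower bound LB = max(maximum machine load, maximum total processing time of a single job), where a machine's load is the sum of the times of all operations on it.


Machine loads:
  Machine 1: 8 + 10 = 18
  Machine 2: 2 + 5 = 7
Max machine load = 18
Job totals:
  Job 1: 10
  Job 2: 15
Max job total = 15
Lower bound = max(18, 15) = 18

18


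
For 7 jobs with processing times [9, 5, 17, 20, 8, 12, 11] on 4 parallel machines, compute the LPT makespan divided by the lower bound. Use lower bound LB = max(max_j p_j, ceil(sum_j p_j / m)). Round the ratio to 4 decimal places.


LPT order: [20, 17, 12, 11, 9, 8, 5]
Machine loads after assignment: [20, 22, 20, 20]
LPT makespan = 22
Lower bound = max(max_job, ceil(total/4)) = max(20, 21) = 21
Ratio = 22 / 21 = 1.0476

1.0476


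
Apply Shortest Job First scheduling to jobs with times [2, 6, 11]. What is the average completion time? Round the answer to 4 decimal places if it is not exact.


SJF order (ascending): [2, 6, 11]
Completion times:
  Job 1: burst=2, C=2
  Job 2: burst=6, C=8
  Job 3: burst=11, C=19
Average completion = 29/3 = 9.6667

9.6667


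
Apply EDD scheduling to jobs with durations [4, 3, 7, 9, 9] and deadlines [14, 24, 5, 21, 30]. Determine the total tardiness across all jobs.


Sort by due date (EDD order): [(7, 5), (4, 14), (9, 21), (3, 24), (9, 30)]
Compute completion times and tardiness:
  Job 1: p=7, d=5, C=7, tardiness=max(0,7-5)=2
  Job 2: p=4, d=14, C=11, tardiness=max(0,11-14)=0
  Job 3: p=9, d=21, C=20, tardiness=max(0,20-21)=0
  Job 4: p=3, d=24, C=23, tardiness=max(0,23-24)=0
  Job 5: p=9, d=30, C=32, tardiness=max(0,32-30)=2
Total tardiness = 4

4


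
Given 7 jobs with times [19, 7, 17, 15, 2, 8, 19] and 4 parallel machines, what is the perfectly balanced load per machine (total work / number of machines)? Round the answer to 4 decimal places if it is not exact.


Total processing time = 19 + 7 + 17 + 15 + 2 + 8 + 19 = 87
Number of machines = 4
Ideal balanced load = 87 / 4 = 21.75

21.75


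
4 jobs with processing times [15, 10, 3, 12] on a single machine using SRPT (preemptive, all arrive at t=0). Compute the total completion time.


Since all jobs arrive at t=0, SRPT equals SPT ordering.
SPT order: [3, 10, 12, 15]
Completion times:
  Job 1: p=3, C=3
  Job 2: p=10, C=13
  Job 3: p=12, C=25
  Job 4: p=15, C=40
Total completion time = 3 + 13 + 25 + 40 = 81

81


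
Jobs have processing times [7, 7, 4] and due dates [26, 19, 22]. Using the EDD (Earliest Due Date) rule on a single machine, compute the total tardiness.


Sort by due date (EDD order): [(7, 19), (4, 22), (7, 26)]
Compute completion times and tardiness:
  Job 1: p=7, d=19, C=7, tardiness=max(0,7-19)=0
  Job 2: p=4, d=22, C=11, tardiness=max(0,11-22)=0
  Job 3: p=7, d=26, C=18, tardiness=max(0,18-26)=0
Total tardiness = 0

0


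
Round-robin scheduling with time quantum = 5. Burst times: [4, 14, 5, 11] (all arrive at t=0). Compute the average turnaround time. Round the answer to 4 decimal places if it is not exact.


Time quantum = 5
Execution trace:
  J1 runs 4 units, time = 4
  J2 runs 5 units, time = 9
  J3 runs 5 units, time = 14
  J4 runs 5 units, time = 19
  J2 runs 5 units, time = 24
  J4 runs 5 units, time = 29
  J2 runs 4 units, time = 33
  J4 runs 1 units, time = 34
Finish times: [4, 33, 14, 34]
Average turnaround = 85/4 = 21.25

21.25


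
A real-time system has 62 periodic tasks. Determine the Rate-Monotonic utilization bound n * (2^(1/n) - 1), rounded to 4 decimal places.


Compute 2^(1/62) = 1.0112425207
Subtract 1: 1.0112425207 - 1 = 0.0112425207
Multiply by n: 62 * 0.0112425207 = 0.6970362834
Round to 4 dp: 0.6970

0.6970


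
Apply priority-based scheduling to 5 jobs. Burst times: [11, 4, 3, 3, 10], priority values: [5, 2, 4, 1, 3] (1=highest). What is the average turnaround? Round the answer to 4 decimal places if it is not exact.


Sort by priority (ascending = highest first):
Order: [(1, 3), (2, 4), (3, 10), (4, 3), (5, 11)]
Completion times:
  Priority 1, burst=3, C=3
  Priority 2, burst=4, C=7
  Priority 3, burst=10, C=17
  Priority 4, burst=3, C=20
  Priority 5, burst=11, C=31
Average turnaround = 78/5 = 15.6

15.6


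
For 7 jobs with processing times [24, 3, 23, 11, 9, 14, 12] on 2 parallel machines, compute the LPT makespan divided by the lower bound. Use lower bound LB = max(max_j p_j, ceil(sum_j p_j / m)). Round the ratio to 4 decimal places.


LPT order: [24, 23, 14, 12, 11, 9, 3]
Machine loads after assignment: [47, 49]
LPT makespan = 49
Lower bound = max(max_job, ceil(total/2)) = max(24, 48) = 48
Ratio = 49 / 48 = 1.0208

1.0208


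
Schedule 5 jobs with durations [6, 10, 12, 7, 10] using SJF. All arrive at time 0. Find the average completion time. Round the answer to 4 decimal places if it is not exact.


SJF order (ascending): [6, 7, 10, 10, 12]
Completion times:
  Job 1: burst=6, C=6
  Job 2: burst=7, C=13
  Job 3: burst=10, C=23
  Job 4: burst=10, C=33
  Job 5: burst=12, C=45
Average completion = 120/5 = 24.0

24.0


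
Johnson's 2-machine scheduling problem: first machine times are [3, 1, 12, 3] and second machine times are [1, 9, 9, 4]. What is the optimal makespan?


Apply Johnson's rule:
  Group 1 (a <= b): [(2, 1, 9), (4, 3, 4)]
  Group 2 (a > b): [(3, 12, 9), (1, 3, 1)]
Optimal job order: [2, 4, 3, 1]
Schedule:
  Job 2: M1 done at 1, M2 done at 10
  Job 4: M1 done at 4, M2 done at 14
  Job 3: M1 done at 16, M2 done at 25
  Job 1: M1 done at 19, M2 done at 26
Makespan = 26

26


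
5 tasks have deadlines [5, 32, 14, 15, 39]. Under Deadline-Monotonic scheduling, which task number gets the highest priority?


Sort tasks by relative deadline (ascending):
  Task 1: deadline = 5
  Task 3: deadline = 14
  Task 4: deadline = 15
  Task 2: deadline = 32
  Task 5: deadline = 39
Priority order (highest first): [1, 3, 4, 2, 5]
Highest priority task = 1

1


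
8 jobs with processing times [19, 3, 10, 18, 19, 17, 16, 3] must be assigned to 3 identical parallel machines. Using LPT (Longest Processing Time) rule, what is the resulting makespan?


Sort jobs in decreasing order (LPT): [19, 19, 18, 17, 16, 10, 3, 3]
Assign each job to the least loaded machine:
  Machine 1: jobs [19, 16], load = 35
  Machine 2: jobs [19, 10, 3, 3], load = 35
  Machine 3: jobs [18, 17], load = 35
Makespan = max load = 35

35


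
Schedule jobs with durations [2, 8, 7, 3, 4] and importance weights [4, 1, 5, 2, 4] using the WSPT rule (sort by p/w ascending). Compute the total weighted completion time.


Compute p/w ratios and sort ascending (WSPT): [(2, 4), (4, 4), (7, 5), (3, 2), (8, 1)]
Compute weighted completion times:
  Job (p=2,w=4): C=2, w*C=4*2=8
  Job (p=4,w=4): C=6, w*C=4*6=24
  Job (p=7,w=5): C=13, w*C=5*13=65
  Job (p=3,w=2): C=16, w*C=2*16=32
  Job (p=8,w=1): C=24, w*C=1*24=24
Total weighted completion time = 153

153


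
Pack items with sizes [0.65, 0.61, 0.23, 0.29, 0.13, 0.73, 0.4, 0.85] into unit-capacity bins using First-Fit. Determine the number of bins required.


Place items sequentially using First-Fit:
  Item 0.65 -> new Bin 1
  Item 0.61 -> new Bin 2
  Item 0.23 -> Bin 1 (now 0.88)
  Item 0.29 -> Bin 2 (now 0.9)
  Item 0.13 -> new Bin 3
  Item 0.73 -> Bin 3 (now 0.86)
  Item 0.4 -> new Bin 4
  Item 0.85 -> new Bin 5
Total bins used = 5

5


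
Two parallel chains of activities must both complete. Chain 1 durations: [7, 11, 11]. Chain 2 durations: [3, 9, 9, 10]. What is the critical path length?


Path A total = 7 + 11 + 11 = 29
Path B total = 3 + 9 + 9 + 10 = 31
Critical path = longest path = max(29, 31) = 31

31


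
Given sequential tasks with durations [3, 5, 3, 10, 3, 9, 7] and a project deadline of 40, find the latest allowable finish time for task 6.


LF(activity 6) = deadline - sum of successor durations
Successors: activities 7 through 7 with durations [7]
Sum of successor durations = 7
LF = 40 - 7 = 33

33


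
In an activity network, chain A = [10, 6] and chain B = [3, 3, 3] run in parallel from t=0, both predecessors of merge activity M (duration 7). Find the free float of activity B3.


ES(B3) = sum of predecessors on chain B = 6
EF(B3) = ES + duration = 6 + 3 = 9
Successor of B3 is M. ES(M) = max(sum(A), sum(B)) = max(16, 9) = 16
Free float = ES(successor) - EF(current) = 16 - 9 = 7

7


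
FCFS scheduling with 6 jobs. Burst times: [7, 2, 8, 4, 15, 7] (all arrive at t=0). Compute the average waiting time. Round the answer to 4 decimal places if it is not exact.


FCFS order (as given): [7, 2, 8, 4, 15, 7]
Waiting times:
  Job 1: wait = 0
  Job 2: wait = 7
  Job 3: wait = 9
  Job 4: wait = 17
  Job 5: wait = 21
  Job 6: wait = 36
Sum of waiting times = 90
Average waiting time = 90/6 = 15.0

15.0


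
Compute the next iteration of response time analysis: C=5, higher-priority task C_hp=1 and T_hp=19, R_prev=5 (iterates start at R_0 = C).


R_next = C + ceil(R_prev / T_hp) * C_hp
ceil(5 / 19) = ceil(0.2632) = 1
Interference = 1 * 1 = 1
R_next = 5 + 1 = 6

6


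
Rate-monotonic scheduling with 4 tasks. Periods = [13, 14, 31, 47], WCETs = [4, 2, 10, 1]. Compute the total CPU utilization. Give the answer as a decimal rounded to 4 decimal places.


Compute individual utilizations (exact fractions):
  Task 1: C/T = 4/13 (approx. 0.3077)
  Task 2: C/T = 2/14 = 1/7 (approx. 0.1429)
  Task 3: C/T = 10/31 (approx. 0.3226)
  Task 4: C/T = 1/47 (approx. 0.0213)
Total utilization U = 4/13 + 1/7 + 10/31 + 1/47 = 105328/132587
Rounded to 4 decimal places: U = 0.7944
RM (Liu & Layland) bound for 4 tasks = 0.756828; compare with U = 105328/132587 (approx. 0.794407)
bound < U <= 1, so the RM sufficient condition is not met (inconclusive; an exact test such as response-time analysis is needed).

0.7944


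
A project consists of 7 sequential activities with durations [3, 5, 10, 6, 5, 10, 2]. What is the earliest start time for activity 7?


Activity 7 starts after activities 1 through 6 complete.
Predecessor durations: [3, 5, 10, 6, 5, 10]
ES = 3 + 5 + 10 + 6 + 5 + 10 = 39

39


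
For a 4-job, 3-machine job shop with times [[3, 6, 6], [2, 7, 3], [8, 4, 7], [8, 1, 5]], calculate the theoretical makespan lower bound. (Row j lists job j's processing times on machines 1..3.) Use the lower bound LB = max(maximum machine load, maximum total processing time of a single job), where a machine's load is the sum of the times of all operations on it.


Machine loads:
  Machine 1: 3 + 2 + 8 + 8 = 21
  Machine 2: 6 + 7 + 4 + 1 = 18
  Machine 3: 6 + 3 + 7 + 5 = 21
Max machine load = 21
Job totals:
  Job 1: 15
  Job 2: 12
  Job 3: 19
  Job 4: 14
Max job total = 19
Lower bound = max(21, 19) = 21

21


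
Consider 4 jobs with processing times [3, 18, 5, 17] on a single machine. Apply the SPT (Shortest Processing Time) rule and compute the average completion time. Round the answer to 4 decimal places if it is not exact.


Sort jobs by processing time (SPT order): [3, 5, 17, 18]
Compute completion times sequentially:
  Job 1: processing = 3, completes at 3
  Job 2: processing = 5, completes at 8
  Job 3: processing = 17, completes at 25
  Job 4: processing = 18, completes at 43
Sum of completion times = 79
Average completion time = 79/4 = 19.75

19.75


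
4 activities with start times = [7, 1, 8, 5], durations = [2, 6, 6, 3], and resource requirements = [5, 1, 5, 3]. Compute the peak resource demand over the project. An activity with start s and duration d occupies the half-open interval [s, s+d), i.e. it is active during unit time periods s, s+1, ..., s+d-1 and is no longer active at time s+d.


Each activity i is active on [start_i, start_i + duration_i).
Compute total resource usage per time slot:
  t=0: active resources = [], total = 0
  t=1: active resources = [1], total = 1
  t=2: active resources = [1], total = 1
  t=3: active resources = [1], total = 1
  t=4: active resources = [1], total = 1
  t=5: active resources = [1, 3], total = 4
  t=6: active resources = [1, 3], total = 4
  t=7: active resources = [5, 3], total = 8
  t=8: active resources = [5, 5], total = 10
  t=9: active resources = [5], total = 5
  t=10: active resources = [5], total = 5
  t=11: active resources = [5], total = 5
  t=12: active resources = [5], total = 5
  t=13: active resources = [5], total = 5
Peak resource demand = 10

10


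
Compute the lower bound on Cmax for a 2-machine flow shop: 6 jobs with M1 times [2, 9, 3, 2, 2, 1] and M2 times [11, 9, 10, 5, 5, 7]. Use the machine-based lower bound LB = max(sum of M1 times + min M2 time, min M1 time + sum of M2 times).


LB1 = sum(M1 times) + min(M2 times) = 19 + 5 = 24
LB2 = min(M1 times) + sum(M2 times) = 1 + 47 = 48
Lower bound = max(LB1, LB2) = max(24, 48) = 48

48


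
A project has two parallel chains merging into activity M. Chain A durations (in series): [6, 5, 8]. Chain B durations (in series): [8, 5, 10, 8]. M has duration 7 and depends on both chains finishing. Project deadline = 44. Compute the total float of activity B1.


Forward pass: ES(B1) = sum of predecessors on chain B = 0
EF = ES + duration = 0 + 8 = 8
Backward pass: LF(M) = deadline = 44; LS(M) = 44 - 7 = 37
LF(B1) = LS(M) - sum(successors on chain B) = 37 - 23 = 14
LS = LF - duration = 14 - 8 = 6
Total float = LS - ES = 6 - 0 = 6

6


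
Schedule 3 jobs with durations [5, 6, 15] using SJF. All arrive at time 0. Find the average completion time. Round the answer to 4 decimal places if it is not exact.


SJF order (ascending): [5, 6, 15]
Completion times:
  Job 1: burst=5, C=5
  Job 2: burst=6, C=11
  Job 3: burst=15, C=26
Average completion = 42/3 = 14.0

14.0


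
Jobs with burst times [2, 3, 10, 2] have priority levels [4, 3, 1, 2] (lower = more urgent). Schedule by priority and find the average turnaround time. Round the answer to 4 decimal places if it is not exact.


Sort by priority (ascending = highest first):
Order: [(1, 10), (2, 2), (3, 3), (4, 2)]
Completion times:
  Priority 1, burst=10, C=10
  Priority 2, burst=2, C=12
  Priority 3, burst=3, C=15
  Priority 4, burst=2, C=17
Average turnaround = 54/4 = 13.5

13.5


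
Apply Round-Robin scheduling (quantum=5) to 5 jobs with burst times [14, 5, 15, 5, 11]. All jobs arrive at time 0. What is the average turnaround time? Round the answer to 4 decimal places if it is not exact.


Time quantum = 5
Execution trace:
  J1 runs 5 units, time = 5
  J2 runs 5 units, time = 10
  J3 runs 5 units, time = 15
  J4 runs 5 units, time = 20
  J5 runs 5 units, time = 25
  J1 runs 5 units, time = 30
  J3 runs 5 units, time = 35
  J5 runs 5 units, time = 40
  J1 runs 4 units, time = 44
  J3 runs 5 units, time = 49
  J5 runs 1 units, time = 50
Finish times: [44, 10, 49, 20, 50]
Average turnaround = 173/5 = 34.6

34.6


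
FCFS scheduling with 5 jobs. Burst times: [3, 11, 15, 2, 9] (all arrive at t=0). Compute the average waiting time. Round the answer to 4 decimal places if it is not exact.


FCFS order (as given): [3, 11, 15, 2, 9]
Waiting times:
  Job 1: wait = 0
  Job 2: wait = 3
  Job 3: wait = 14
  Job 4: wait = 29
  Job 5: wait = 31
Sum of waiting times = 77
Average waiting time = 77/5 = 15.4

15.4


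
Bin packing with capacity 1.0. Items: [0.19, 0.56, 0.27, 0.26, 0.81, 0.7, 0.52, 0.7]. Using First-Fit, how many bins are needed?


Place items sequentially using First-Fit:
  Item 0.19 -> new Bin 1
  Item 0.56 -> Bin 1 (now 0.75)
  Item 0.27 -> new Bin 2
  Item 0.26 -> Bin 2 (now 0.53)
  Item 0.81 -> new Bin 3
  Item 0.7 -> new Bin 4
  Item 0.52 -> new Bin 5
  Item 0.7 -> new Bin 6
Total bins used = 6

6


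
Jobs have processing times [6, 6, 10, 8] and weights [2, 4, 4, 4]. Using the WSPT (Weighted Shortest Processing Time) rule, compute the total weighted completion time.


Compute p/w ratios and sort ascending (WSPT): [(6, 4), (8, 4), (10, 4), (6, 2)]
Compute weighted completion times:
  Job (p=6,w=4): C=6, w*C=4*6=24
  Job (p=8,w=4): C=14, w*C=4*14=56
  Job (p=10,w=4): C=24, w*C=4*24=96
  Job (p=6,w=2): C=30, w*C=2*30=60
Total weighted completion time = 236

236


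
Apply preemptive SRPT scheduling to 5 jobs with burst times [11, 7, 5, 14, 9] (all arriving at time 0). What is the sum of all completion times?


Since all jobs arrive at t=0, SRPT equals SPT ordering.
SPT order: [5, 7, 9, 11, 14]
Completion times:
  Job 1: p=5, C=5
  Job 2: p=7, C=12
  Job 3: p=9, C=21
  Job 4: p=11, C=32
  Job 5: p=14, C=46
Total completion time = 5 + 12 + 21 + 32 + 46 = 116

116


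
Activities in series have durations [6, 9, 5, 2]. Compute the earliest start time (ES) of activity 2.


Activity 2 starts after activities 1 through 1 complete.
Predecessor durations: [6]
ES = 6 = 6

6


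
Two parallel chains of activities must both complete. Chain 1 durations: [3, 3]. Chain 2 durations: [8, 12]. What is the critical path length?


Path A total = 3 + 3 = 6
Path B total = 8 + 12 = 20
Critical path = longest path = max(6, 20) = 20

20


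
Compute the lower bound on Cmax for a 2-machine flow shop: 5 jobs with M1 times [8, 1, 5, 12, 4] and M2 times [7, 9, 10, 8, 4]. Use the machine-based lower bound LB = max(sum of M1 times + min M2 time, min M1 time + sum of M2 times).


LB1 = sum(M1 times) + min(M2 times) = 30 + 4 = 34
LB2 = min(M1 times) + sum(M2 times) = 1 + 38 = 39
Lower bound = max(LB1, LB2) = max(34, 39) = 39

39


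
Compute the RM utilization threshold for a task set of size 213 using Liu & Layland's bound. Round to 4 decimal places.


Compute 2^(1/213) = 1.0032595128
Subtract 1: 1.0032595128 - 1 = 0.0032595128
Multiply by n: 213 * 0.0032595128 = 0.6942762264
Round to 4 dp: 0.6943

0.6943


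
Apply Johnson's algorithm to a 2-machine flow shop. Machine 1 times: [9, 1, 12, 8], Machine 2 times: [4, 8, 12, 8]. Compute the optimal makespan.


Apply Johnson's rule:
  Group 1 (a <= b): [(2, 1, 8), (4, 8, 8), (3, 12, 12)]
  Group 2 (a > b): [(1, 9, 4)]
Optimal job order: [2, 4, 3, 1]
Schedule:
  Job 2: M1 done at 1, M2 done at 9
  Job 4: M1 done at 9, M2 done at 17
  Job 3: M1 done at 21, M2 done at 33
  Job 1: M1 done at 30, M2 done at 37
Makespan = 37

37


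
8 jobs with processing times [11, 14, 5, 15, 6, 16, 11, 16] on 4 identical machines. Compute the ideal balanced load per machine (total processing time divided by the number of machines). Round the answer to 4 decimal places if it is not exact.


Total processing time = 11 + 14 + 5 + 15 + 6 + 16 + 11 + 16 = 94
Number of machines = 4
Ideal balanced load = 94 / 4 = 23.5

23.5


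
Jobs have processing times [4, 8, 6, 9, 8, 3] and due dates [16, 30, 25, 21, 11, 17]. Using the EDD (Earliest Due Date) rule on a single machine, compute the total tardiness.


Sort by due date (EDD order): [(8, 11), (4, 16), (3, 17), (9, 21), (6, 25), (8, 30)]
Compute completion times and tardiness:
  Job 1: p=8, d=11, C=8, tardiness=max(0,8-11)=0
  Job 2: p=4, d=16, C=12, tardiness=max(0,12-16)=0
  Job 3: p=3, d=17, C=15, tardiness=max(0,15-17)=0
  Job 4: p=9, d=21, C=24, tardiness=max(0,24-21)=3
  Job 5: p=6, d=25, C=30, tardiness=max(0,30-25)=5
  Job 6: p=8, d=30, C=38, tardiness=max(0,38-30)=8
Total tardiness = 16

16


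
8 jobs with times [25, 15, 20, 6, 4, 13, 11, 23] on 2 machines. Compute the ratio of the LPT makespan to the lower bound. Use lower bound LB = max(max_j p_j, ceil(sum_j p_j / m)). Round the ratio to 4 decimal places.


LPT order: [25, 23, 20, 15, 13, 11, 6, 4]
Machine loads after assignment: [59, 58]
LPT makespan = 59
Lower bound = max(max_job, ceil(total/2)) = max(25, 59) = 59
Ratio = 59 / 59 = 1.0

1.0


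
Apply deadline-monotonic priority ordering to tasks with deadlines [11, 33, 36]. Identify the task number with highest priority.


Sort tasks by relative deadline (ascending):
  Task 1: deadline = 11
  Task 2: deadline = 33
  Task 3: deadline = 36
Priority order (highest first): [1, 2, 3]
Highest priority task = 1

1
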